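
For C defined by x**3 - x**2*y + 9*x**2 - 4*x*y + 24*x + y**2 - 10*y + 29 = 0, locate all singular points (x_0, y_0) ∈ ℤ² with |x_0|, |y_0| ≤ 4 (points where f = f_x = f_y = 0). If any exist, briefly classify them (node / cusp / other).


Singular points: {(-2, 3)}; classification: cusp.

Compute partial derivatives:
  f_x = 3*x**2 - 2*x*y + 18*x - 4*y + 24.
  f_y = -x**2 - 4*x + 2*y - 10.
Scan x_0 ∈ {−4, ..., 4}. For each x_0, f_y(x_0, y) is a polynomial in y; find its integer roots y ∈ {−4, ..., 4}, then test f_x and f at those candidates.
  x = -4: f_y(-4, y) = 2*y - 10; no integer root y with |y| ≤ 4.
  x = -3: f_y(-3, y) = 2*y - 7; no integer root y with |y| ≤ 4.
  x = -2: f_y(-2, y) = 2*y - 6; vanishes at y ∈ {3}. (-2, 3): f_x = 0, f = 0 — SINGULAR.
  x = -1: f_y(-1, y) = 2*y - 7; no integer root y with |y| ≤ 4.
  x = 0: f_y(0, y) = 2*y - 10; no integer root y with |y| ≤ 4.
  x = 1: f_y(1, y) = 2*y - 15; no integer root y with |y| ≤ 4.
  x = 2: f_y(2, y) = 2*y - 22; no integer root y with |y| ≤ 4.
  x = 3: f_y(3, y) = 2*y - 31; no integer root y with |y| ≤ 4.
  x = 4: f_y(4, y) = 2*y - 42; no integer root y with |y| ≤ 4.
Only singular point on the grid: (-2, 3).
Classify: substitute x = -2 + u, y = 3 + v and expand: f = u**3 - u**2*v + v**2.
No constant or linear terms (consistent with a singular point). Quadratic part: v**2. Cubic part: u**3 - u**2*v.
The quadratic part v**2 is a perfect square, so there is a single (double) tangent line v = 0, i.e. y = 3. Restricting the cubic part to that line (v = 0) leaves u**3 ≠ 0, so f is not divisible by v and the branch is v² ≈ -u**3 to lowest order — this is a cusp.
Classification: cusp.


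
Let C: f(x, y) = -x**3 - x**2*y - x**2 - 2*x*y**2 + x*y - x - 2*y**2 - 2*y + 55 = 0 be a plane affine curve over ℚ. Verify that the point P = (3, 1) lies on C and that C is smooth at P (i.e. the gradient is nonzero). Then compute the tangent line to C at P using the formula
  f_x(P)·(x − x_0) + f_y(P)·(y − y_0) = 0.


Tangent line at P: -41*x - 24*y + 147 = 0.

Step 1: f(3, 1) = 0, so P lies on C.
Step 2: partial derivatives
  f_x(x, y) = -3*x**2 - 2*x*y - 2*x - 2*y**2 + y - 1, f_y(x, y) = -x**2 - 4*x*y + x - 4*y - 2.
  f_x(P) = -41, f_y(P) = -24 (gradient nonzero, so P is smooth).
Step 3: tangent line at P: -41·(x − 3) + -24·(y − 1) = 0.
Expanding: -41*x - 24*y + 147 = 0.


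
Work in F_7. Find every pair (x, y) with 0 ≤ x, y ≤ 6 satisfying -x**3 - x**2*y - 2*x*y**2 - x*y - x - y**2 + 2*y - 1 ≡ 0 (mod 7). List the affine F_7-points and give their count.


Affine F_7-points: {(0, 1), (3, 6), (5, 2), (5, 5), (6, 6)}; count = 5.

For each of the 49 pairs (x, y) ∈ F_7², evaluate f(x, y) mod 7. Record the zeros.
  x = 0: [0↦6, 1↦0, 2↦6, 3↦3, 4↦5, 5↦5, 6↦3]  zeros at y ∈ {1}
  x = 1: [0↦4, 1↦1, 2↦6, 3↦5, 4↦5, 5↦6, 6↦1]  zeros at y ∈ ∅
  x = 2: [0↦3, 1↦1, 2↦3, 3↦2, 4↦5, 5↦5, 6↦2]  zeros at y ∈ ∅
  x = 3: [0↦4, 1↦1, 2↦5, 3↦2, 4↦6, 5↦3, 6↦0]  zeros at y ∈ {6}
  x = 4: [0↦1, 1↦2, 2↦6, 3↦6, 4↦2, 5↦1, 6↦3]  zeros at y ∈ ∅
  x = 5: [0↦2, 1↦5, 2↦0, 3↦1, 4↦1, 5↦0, 6↦5]  zeros at y ∈ {2, 5}
  x = 6: [0↦1, 1↦4, 2↦2, 3↦2, 4↦4, 5↦1, 6↦0]  zeros at y ∈ {6}
Collecting zeros: affine points = {(0, 1), (3, 6), (5, 2), (5, 5), (6, 6)}.
Total count |C(F_7)_aff| = 5.


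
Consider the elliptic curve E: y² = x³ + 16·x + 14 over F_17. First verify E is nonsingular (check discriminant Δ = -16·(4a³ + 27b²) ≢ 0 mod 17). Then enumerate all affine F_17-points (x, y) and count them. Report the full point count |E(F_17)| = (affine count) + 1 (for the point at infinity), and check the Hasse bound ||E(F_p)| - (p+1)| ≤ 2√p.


Affine points = {(3, 2), (3, 15), (5, 7), (5, 10), (8, 5), (8, 12), (10, 1), (10, 16), (11, 5), (11, 12), (12, 8), (12, 9), (15, 5), (15, 12)}; affine count = 14; |E(F_17)| = 15.

Discriminant check: Δ ∝ 4a³ + 27b² = 4·16³ + 27·14² = 4·4096 + 27·196 ≡ 1 (mod 17). Nonzero ⇒ E is nonsingular.
For each x ∈ F_17, compute rhs = x³ + 16·x + 14 mod 17, then count y ∈ F_17 with y² ≡ rhs.
  x = 0: rhs = 14, matching y values: none (0 points).
  x = 1: rhs = 14, matching y values: none (0 points).
  x = 2: rhs = 3, matching y values: none (0 points).
  x = 3: rhs = 4, matching y values: 2, 15 (2 points).
  x = 4: rhs = 6, matching y values: none (0 points).
  x = 5: rhs = 15, matching y values: 7, 10 (2 points).
  x = 6: rhs = 3, matching y values: none (0 points).
  x = 7: rhs = 10, matching y values: none (0 points).
  x = 8: rhs = 8, matching y values: 5, 12 (2 points).
  x = 9: rhs = 3, matching y values: none (0 points).
  x = 10: rhs = 1, matching y values: 1, 16 (2 points).
  x = 11: rhs = 8, matching y values: 5, 12 (2 points).
  x = 12: rhs = 13, matching y values: 8, 9 (2 points).
  x = 13: rhs = 5, matching y values: none (0 points).
  x = 14: rhs = 7, matching y values: none (0 points).
  x = 15: rhs = 8, matching y values: 5, 12 (2 points).
  x = 16: rhs = 14, matching y values: none (0 points).
Total affine count: 14.
Full point count |E(F_17)| = 14 + 1 = 15.
Hasse bound: |15 − (17+1)| = |-3| = 3 ≤ 2√17 ≈ 8.2462 ✓.


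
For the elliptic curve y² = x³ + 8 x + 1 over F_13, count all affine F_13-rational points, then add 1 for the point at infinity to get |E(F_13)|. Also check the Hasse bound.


Affine points = {(0, 1), (0, 12), (1, 6), (1, 7), (2, 5), (2, 8), (3, 0), (5, 6), (5, 7), (7, 6), (7, 7), (9, 3), (9, 10), (11, 4), (11, 9)}; affine count = 15; |E(F_13)| = 16.

Discriminant check: Δ ∝ 4a³ + 27b² = 4·8³ + 27·1² = 4·512 + 27·1 ≡ 8 (mod 13). Nonzero ⇒ E is nonsingular.
For each x ∈ F_13, compute rhs = x³ + 8·x + 1 mod 13, then count y ∈ F_13 with y² ≡ rhs.
  x = 0: rhs = 1, matching y values: 1, 12 (2 points).
  x = 1: rhs = 10, matching y values: 6, 7 (2 points).
  x = 2: rhs = 12, matching y values: 5, 8 (2 points).
  x = 3: rhs = 0, matching y values: 0 (1 points).
  x = 4: rhs = 6, matching y values: none (0 points).
  x = 5: rhs = 10, matching y values: 6, 7 (2 points).
  x = 6: rhs = 5, matching y values: none (0 points).
  x = 7: rhs = 10, matching y values: 6, 7 (2 points).
  x = 8: rhs = 5, matching y values: none (0 points).
  x = 9: rhs = 9, matching y values: 3, 10 (2 points).
  x = 10: rhs = 2, matching y values: none (0 points).
  x = 11: rhs = 3, matching y values: 4, 9 (2 points).
  x = 12: rhs = 5, matching y values: none (0 points).
Total affine count: 15.
Full point count |E(F_13)| = 15 + 1 = 16.
Hasse bound: |16 − (13+1)| = |2| = 2 ≤ 2√13 ≈ 7.2111 ✓.


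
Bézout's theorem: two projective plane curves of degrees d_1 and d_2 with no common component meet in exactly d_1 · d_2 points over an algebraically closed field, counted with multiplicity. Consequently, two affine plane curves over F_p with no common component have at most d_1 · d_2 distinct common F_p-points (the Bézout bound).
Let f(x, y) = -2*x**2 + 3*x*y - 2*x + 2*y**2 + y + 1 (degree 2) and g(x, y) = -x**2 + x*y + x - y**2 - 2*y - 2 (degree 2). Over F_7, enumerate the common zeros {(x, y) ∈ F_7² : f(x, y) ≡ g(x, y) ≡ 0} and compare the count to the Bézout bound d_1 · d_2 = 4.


Common zeros: {(3, 5)}; count = 1; Bézout bound = 4.

deg(f) = 2, deg(g) = 2, so Bézout bound = 4.
Scan x ∈ F_7. For each x, list the y ∈ F_7 with f(x, y) ≡ 0 and those with g(x, y) ≡ 0 (mod 7); the common zeros in that column are the intersection.
  x = 0: f ≡ 0 at y ∈ {5}; g ≡ 0 at y ∈ ∅; common: ∅.
  x = 1: f ≡ 0 at y ∈ ∅; g ≡ 0 at y ∈ {3}; common: ∅.
  x = 2: f ≡ 0 at y ∈ {3, 4}; g ≡ 0 at y ∈ ∅; common: ∅.
  x = 3: f ≡ 0 at y ∈ {4, 5}; g ≡ 0 at y ∈ {3, 5}; common: {5}.
  x = 4: f ≡ 0 at y ∈ ∅; g ≡ 0 at y ∈ {0, 2}; common: ∅.
  x = 5: f ≡ 0 at y ∈ {3}; g ≡ 0 at y ∈ ∅; common: ∅.
  x = 6: f ≡ 0 at y ∈ ∅; g ≡ 0 at y ∈ {2}; common: ∅.
Collecting: common zeros = {(3, 5)}, so the count is 1.
Comparison with the Bézout bound: 1 ≤ 4 = deg(f)·deg(g), as expected for curves with no common component (the affine F_7-count falls short of the bound because intersections may lie at infinity, over extension fields, or carry multiplicity).


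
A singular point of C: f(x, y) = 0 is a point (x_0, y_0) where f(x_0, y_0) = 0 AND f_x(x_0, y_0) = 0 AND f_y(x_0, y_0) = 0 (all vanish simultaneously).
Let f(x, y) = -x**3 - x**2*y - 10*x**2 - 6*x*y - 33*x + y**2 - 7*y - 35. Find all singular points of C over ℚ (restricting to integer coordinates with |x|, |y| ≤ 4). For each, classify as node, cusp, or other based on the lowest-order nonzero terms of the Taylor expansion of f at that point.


Singular points: {(-3, -1)}; classification: cusp.

Compute partial derivatives:
  f_x = -3*x**2 - 2*x*y - 20*x - 6*y - 33.
  f_y = -x**2 - 6*x + 2*y - 7.
Scan x_0 ∈ {−4, ..., 4}. For each x_0, f_y(x_0, y) is a polynomial in y; find its integer roots y ∈ {−4, ..., 4}, then test f_x and f at those candidates.
  x = -4: f_y(-4, y) = 2*y + 1; no integer root y with |y| ≤ 4.
  x = -3: f_y(-3, y) = 2*y + 2; vanishes at y ∈ {-1}. (-3, -1): f_x = 0, f = 0 — SINGULAR.
  x = -2: f_y(-2, y) = 2*y + 1; no integer root y with |y| ≤ 4.
  x = -1: f_y(-1, y) = 2*y - 2; vanishes at y ∈ {1}. (-1, 1): f_x = -20 ≠ 0.
  x = 0: f_y(0, y) = 2*y - 7; no integer root y with |y| ≤ 4.
  x = 1: f_y(1, y) = 2*y - 14; no integer root y with |y| ≤ 4.
  x = 2: f_y(2, y) = 2*y - 23; no integer root y with |y| ≤ 4.
  x = 3: f_y(3, y) = 2*y - 34; no integer root y with |y| ≤ 4.
  x = 4: f_y(4, y) = 2*y - 47; no integer root y with |y| ≤ 4.
Only singular point on the grid: (-3, -1).
Classify: substitute x = -3 + u, y = -1 + v and expand: f = -u**3 - u**2*v + v**2.
No constant or linear terms (consistent with a singular point). Quadratic part: v**2. Cubic part: -u**3 - u**2*v.
The quadratic part v**2 is a perfect square, so there is a single (double) tangent line v = 0, i.e. y = -1. Restricting the cubic part to that line (v = 0) leaves -u**3 ≠ 0, so f is not divisible by v and the branch is v² ≈ u**3 to lowest order — this is a cusp.
Classification: cusp.


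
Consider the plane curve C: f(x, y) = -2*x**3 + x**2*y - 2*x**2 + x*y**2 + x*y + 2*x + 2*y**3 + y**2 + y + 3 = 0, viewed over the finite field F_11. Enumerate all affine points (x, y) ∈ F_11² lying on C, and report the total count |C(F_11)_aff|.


Affine F_11-points: {(0, 9), (1, 8), (2, 4), (3, 1), (3, 3), (3, 5), (4, 1), (4, 4), (4, 9), (5, 9), (6, 4), (7, 2), (8, 0), (8, 2), (8, 10), (9, 1)}; count = 16.

For each of the 121 pairs (x, y) ∈ F_11², evaluate f(x, y) mod 11. Record the zeros.
  x = 0: [0↦3, 1↦7, 2↦3, 3↦3, 4↦8, 5↦8, 6↦4, 7↦8, 8↦10, 9↦0, 10↦1]  zeros at y ∈ {9}
  x = 1: [0↦1, 1↦8, 2↦9, 3↦5, 4↦8, 5↦8, 6↦6, 7↦3, 8↦0, 9↦9, 10↦9]  zeros at y ∈ {8}
  x = 2: [0↦5, 1↦6, 2↦3, 3↦8, 4↦0, 5↦2, 6↦4, 7↦7, 8↦1, 9↦9, 10↦10]  zeros at y ∈ {4}
  x = 3: [0↦3, 1↦0, 2↦6, 3↦0, 4↦5, 5↦0, 6↦8, 7↦8, 8↦1, 9↦10, 10↦3]  zeros at y ∈ {1, 3, 5}
  x = 4: [0↦5, 1↦0, 2↦6, 3↦2, 4↦0, 5↦1, 6↦6, 7↦5, 8↦10, 9↦0, 10↦9]  zeros at y ∈ {1, 4, 9}
  x = 5: [0↦10, 1↦5, 2↦2, 3↦2, 4↦6, 5↦4, 6↦8, 7↦8, 8↦5, 9↦0, 10↦5]  zeros at y ∈ {9}
  x = 6: [0↦6, 1↦3, 2↦4, 3↦10, 4↦0, 5↦8, 6↦2, 7↦5, 8↦7, 9↦9, 10↦1]  zeros at y ∈ {4}
  x = 7: [0↦3, 1↦4, 2↦0, 3↦3, 4↦3, 5↦1, 6↦9, 7↦6, 8↦4, 9↦4, 10↦7]  zeros at y ∈ {2}
  x = 8: [0↦0, 1↦7, 2↦0, 3↦2, 4↦3, 5↦4, 6↦6, 7↦10, 8↦6, 9↦6, 10↦0]  zeros at y ∈ {0, 2, 10}
  x = 9: [0↦7, 1↦0, 2↦3, 3↦6, 4↦10, 5↦5, 6↦3, 7↦5, 8↦1, 9↦3, 10↦1]  zeros at y ∈ {1}
  x = 10: [0↦1, 1↦4, 2↦8, 3↦3, 4↦1, 5↦3, 6↦10, 7↦1, 8↦10, 9↦5, 10↦9]  zeros at y ∈ ∅
Collecting zeros: affine points = {(0, 9), (1, 8), (2, 4), (3, 1), (3, 3), (3, 5), (4, 1), (4, 4), (4, 9), (5, 9), (6, 4), (7, 2), (8, 0), (8, 2), (8, 10), (9, 1)}.
Total count |C(F_11)_aff| = 16.


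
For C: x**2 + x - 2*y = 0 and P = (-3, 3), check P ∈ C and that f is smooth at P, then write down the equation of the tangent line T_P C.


Tangent line at P: -5*x - 2*y - 9 = 0.

Step 1: f(-3, 3) = 0, so P lies on C.
Step 2: partial derivatives
  f_x(x, y) = 2*x + 1, f_y(x, y) = -2.
  f_x(P) = -5, f_y(P) = -2 (gradient nonzero, so P is smooth).
Step 3: tangent line at P: -5·(x − -3) + -2·(y − 3) = 0.
Expanding: -5*x - 2*y - 9 = 0.


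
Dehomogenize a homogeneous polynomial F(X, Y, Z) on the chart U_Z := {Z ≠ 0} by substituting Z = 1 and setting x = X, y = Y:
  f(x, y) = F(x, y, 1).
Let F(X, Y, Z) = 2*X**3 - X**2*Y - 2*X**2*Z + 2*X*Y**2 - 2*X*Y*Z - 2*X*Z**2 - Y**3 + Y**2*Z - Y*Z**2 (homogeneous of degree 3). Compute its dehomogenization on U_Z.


f(x, y) = 2*x**3 - x**2*y - 2*x**2 + 2*x*y**2 - 2*x*y - 2*x - y**3 + y**2 - y

On U_Z we set Z = 1. Each monomial c·X^i·Y^j·Z^k in F becomes c·x^i·y^j·1^k = c·x^i·y^j.
Substituting Z = 1: F(X, Y, 1) = 2*x**3 - x**2*y - 2*x**2 + 2*x*y**2 - 2*x*y - 2*x - y**3 + y**2 - y.
Note: deg(f) ≤ deg(F) = 3; strict inequality happens when F is divisible by Z (lost terms).


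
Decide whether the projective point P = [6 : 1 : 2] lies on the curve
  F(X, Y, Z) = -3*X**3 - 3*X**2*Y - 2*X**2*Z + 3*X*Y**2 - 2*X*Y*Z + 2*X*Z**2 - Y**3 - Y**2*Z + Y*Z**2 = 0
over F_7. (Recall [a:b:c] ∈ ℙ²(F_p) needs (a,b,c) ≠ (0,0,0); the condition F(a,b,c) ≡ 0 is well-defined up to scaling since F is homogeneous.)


F(6,1,2) ≡ 4 (mod 7); P is NOT on the curve.

Evaluate F(6, 1, 2) term-by-term (mod 7).
  -3*X**3 ↦ -3·216·1·1 = -648
  -3*X**2*Y ↦ -3·36·1·1 = -108
  -2*X**2*Z ↦ -2·36·1·2 = -144
  3*X*Y**2 ↦ 3·6·1·1 = 18
  -2*X*Y*Z ↦ -2·6·1·2 = -24
  2*X*Z**2 ↦ 2·6·1·4 = 48
  -Y**3 ↦ -1·1·1·1 = -1
  -Y**2*Z ↦ -1·1·1·2 = -2
  Y*Z**2 ↦ 1·1·1·4 = 4
Sum: F(6, 1, 2) = (-648) + (-108) + (-144) + (18) + (-24) + (48) + (-1) + (-2) + (4) = -857.
Reducing mod 7: -857 ≡ 4 (mod 7).
Since F(a, b, c) ≡ 4 ≠ 0 (mod 7), P does NOT lie on the curve.


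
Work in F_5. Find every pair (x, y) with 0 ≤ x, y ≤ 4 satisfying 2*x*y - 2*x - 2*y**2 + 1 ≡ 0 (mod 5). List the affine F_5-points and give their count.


Affine F_5-points: {(1, 2), (1, 4), (3, 0), (3, 3)}; count = 4.

For each of the 25 pairs (x, y) ∈ F_5², evaluate f(x, y) mod 5. Record the zeros.
  x = 0: [0↦1, 1↦4, 2↦3, 3↦3, 4↦4]  zeros at y ∈ ∅
  x = 1: [0↦4, 1↦4, 2↦0, 3↦2, 4↦0]  zeros at y ∈ {2, 4}
  x = 2: [0↦2, 1↦4, 2↦2, 3↦1, 4↦1]  zeros at y ∈ ∅
  x = 3: [0↦0, 1↦4, 2↦4, 3↦0, 4↦2]  zeros at y ∈ {0, 3}
  x = 4: [0↦3, 1↦4, 2↦1, 3↦4, 4↦3]  zeros at y ∈ ∅
Collecting zeros: affine points = {(1, 2), (1, 4), (3, 0), (3, 3)}.
Total count |C(F_5)_aff| = 4.


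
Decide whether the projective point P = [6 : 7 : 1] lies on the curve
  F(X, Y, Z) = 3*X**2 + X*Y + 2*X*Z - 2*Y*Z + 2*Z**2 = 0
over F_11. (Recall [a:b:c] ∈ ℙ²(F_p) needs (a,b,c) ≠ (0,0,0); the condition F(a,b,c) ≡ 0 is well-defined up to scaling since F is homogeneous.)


F(6,7,1) ≡ 7 (mod 11); P is NOT on the curve.

Evaluate F(6, 7, 1) term-by-term (mod 11).
  3*X**2 ↦ 3·36·1·1 = 108
  X*Y ↦ 1·6·7·1 = 42
  2*X*Z ↦ 2·6·1·1 = 12
  -2*Y*Z ↦ -2·1·7·1 = -14
  2*Z**2 ↦ 2·1·1·1 = 2
Sum: F(6, 7, 1) = (108) + (42) + (12) + (-14) + (2) = 150.
Reducing mod 11: 150 ≡ 7 (mod 11).
Since F(a, b, c) ≡ 7 ≠ 0 (mod 11), P does NOT lie on the curve.


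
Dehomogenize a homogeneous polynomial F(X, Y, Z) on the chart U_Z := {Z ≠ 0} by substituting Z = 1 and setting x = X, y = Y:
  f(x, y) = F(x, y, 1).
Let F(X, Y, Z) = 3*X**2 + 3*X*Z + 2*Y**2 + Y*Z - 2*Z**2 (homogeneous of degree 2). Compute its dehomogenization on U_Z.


f(x, y) = 3*x**2 + 3*x + 2*y**2 + y - 2

On U_Z we set Z = 1. Each monomial c·X^i·Y^j·Z^k in F becomes c·x^i·y^j·1^k = c·x^i·y^j.
Substituting Z = 1: F(X, Y, 1) = 3*x**2 + 3*x + 2*y**2 + y - 2.
Note: deg(f) ≤ deg(F) = 2; strict inequality happens when F is divisible by Z (lost terms).


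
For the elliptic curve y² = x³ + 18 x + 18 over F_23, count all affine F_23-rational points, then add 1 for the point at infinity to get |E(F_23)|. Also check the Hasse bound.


Affine points = {(0, 8), (0, 15), (2, 4), (2, 19), (4, 4), (4, 19), (5, 7), (5, 16), (7, 2), (7, 21), (9, 9), (9, 14), (10, 5), (10, 18), (11, 11), (11, 12), (14, 1), (14, 22), (15, 11), (15, 12), (16, 3), (16, 20), (17, 4), (17, 19), (20, 11), (20, 12)}; affine count = 26; |E(F_23)| = 27.

Discriminant check: Δ ∝ 4a³ + 27b² = 4·18³ + 27·18² = 4·5832 + 27·324 ≡ 14 (mod 23). Nonzero ⇒ E is nonsingular.
For each x ∈ F_23, compute rhs = x³ + 18·x + 18 mod 23, then count y ∈ F_23 with y² ≡ rhs.
  x = 0: rhs = 18, matching y values: 8, 15 (2 points).
  x = 1: rhs = 14, matching y values: none (0 points).
  x = 2: rhs = 16, matching y values: 4, 19 (2 points).
  x = 3: rhs = 7, matching y values: none (0 points).
  x = 4: rhs = 16, matching y values: 4, 19 (2 points).
  x = 5: rhs = 3, matching y values: 7, 16 (2 points).
  x = 6: rhs = 20, matching y values: none (0 points).
  x = 7: rhs = 4, matching y values: 2, 21 (2 points).
  x = 8: rhs = 7, matching y values: none (0 points).
  x = 9: rhs = 12, matching y values: 9, 14 (2 points).
  x = 10: rhs = 2, matching y values: 5, 18 (2 points).
  x = 11: rhs = 6, matching y values: 11, 12 (2 points).
  x = 12: rhs = 7, matching y values: none (0 points).
  x = 13: rhs = 11, matching y values: none (0 points).
  x = 14: rhs = 1, matching y values: 1, 22 (2 points).
  x = 15: rhs = 6, matching y values: 11, 12 (2 points).
  x = 16: rhs = 9, matching y values: 3, 20 (2 points).
  x = 17: rhs = 16, matching y values: 4, 19 (2 points).
  x = 18: rhs = 10, matching y values: none (0 points).
  x = 19: rhs = 20, matching y values: none (0 points).
  x = 20: rhs = 6, matching y values: 11, 12 (2 points).
  x = 21: rhs = 20, matching y values: none (0 points).
  x = 22: rhs = 22, matching y values: none (0 points).
Total affine count: 26.
Full point count |E(F_23)| = 26 + 1 = 27.
Hasse bound: |27 − (23+1)| = |3| = 3 ≤ 2√23 ≈ 9.5917 ✓.


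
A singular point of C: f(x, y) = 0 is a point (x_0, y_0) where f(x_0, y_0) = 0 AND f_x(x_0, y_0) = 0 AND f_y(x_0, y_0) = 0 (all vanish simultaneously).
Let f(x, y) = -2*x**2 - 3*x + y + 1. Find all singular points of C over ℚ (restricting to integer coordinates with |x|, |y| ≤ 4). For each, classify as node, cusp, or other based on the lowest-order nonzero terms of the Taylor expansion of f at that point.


No singular points in the scanned grid; C is smooth there.

Compute partial derivatives:
  f_x = -4*x - 3.
  f_y = 1.
f_y = 1 is a nonzero constant, so f_y never vanishes: no point (x, y) can satisfy f = f_x = f_y = 0. In particular no (x, y) ∈ {−4, ..., 4}² is singular; the curve is smooth.


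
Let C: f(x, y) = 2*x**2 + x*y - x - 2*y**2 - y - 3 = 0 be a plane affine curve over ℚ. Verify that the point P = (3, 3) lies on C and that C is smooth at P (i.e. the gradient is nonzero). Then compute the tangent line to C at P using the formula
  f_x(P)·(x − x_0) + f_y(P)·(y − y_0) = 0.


Tangent line at P: 14*x - 10*y - 12 = 0.

Step 1: f(3, 3) = 0, so P lies on C.
Step 2: partial derivatives
  f_x(x, y) = 4*x + y - 1, f_y(x, y) = x - 4*y - 1.
  f_x(P) = 14, f_y(P) = -10 (gradient nonzero, so P is smooth).
Step 3: tangent line at P: 14·(x − 3) + -10·(y − 3) = 0.
Expanding: 14*x - 10*y - 12 = 0.


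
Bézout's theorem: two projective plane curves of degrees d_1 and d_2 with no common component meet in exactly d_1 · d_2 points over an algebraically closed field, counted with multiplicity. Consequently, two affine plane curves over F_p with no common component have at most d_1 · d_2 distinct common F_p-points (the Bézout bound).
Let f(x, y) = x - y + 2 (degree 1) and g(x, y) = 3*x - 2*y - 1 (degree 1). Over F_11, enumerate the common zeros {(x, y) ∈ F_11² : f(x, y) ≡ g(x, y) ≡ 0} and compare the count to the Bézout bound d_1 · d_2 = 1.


Common zeros: {(5, 7)}; count = 1; Bézout bound = 1.

deg(f) = 1, deg(g) = 1, so Bézout bound = 1.
Scan x ∈ F_11. For each x, list the y ∈ F_11 with f(x, y) ≡ 0 and those with g(x, y) ≡ 0 (mod 11); the common zeros in that column are the intersection.
  x = 0: f ≡ 0 at y ∈ {2}; g ≡ 0 at y ∈ {5}; common: ∅.
  x = 1: f ≡ 0 at y ∈ {3}; g ≡ 0 at y ∈ {1}; common: ∅.
  x = 2: f ≡ 0 at y ∈ {4}; g ≡ 0 at y ∈ {8}; common: ∅.
  x = 3: f ≡ 0 at y ∈ {5}; g ≡ 0 at y ∈ {4}; common: ∅.
  x = 4: f ≡ 0 at y ∈ {6}; g ≡ 0 at y ∈ {0}; common: ∅.
  x = 5: f ≡ 0 at y ∈ {7}; g ≡ 0 at y ∈ {7}; common: {7}.
  x = 6: f ≡ 0 at y ∈ {8}; g ≡ 0 at y ∈ {3}; common: ∅.
  x = 7: f ≡ 0 at y ∈ {9}; g ≡ 0 at y ∈ {10}; common: ∅.
  x = 8: f ≡ 0 at y ∈ {10}; g ≡ 0 at y ∈ {6}; common: ∅.
  x = 9: f ≡ 0 at y ∈ {0}; g ≡ 0 at y ∈ {2}; common: ∅.
  x = 10: f ≡ 0 at y ∈ {1}; g ≡ 0 at y ∈ {9}; common: ∅.
Collecting: common zeros = {(5, 7)}, so the count is 1.
Comparison with the Bézout bound: 1 ≤ 1 = deg(f)·deg(g), as expected for curves with no common component (the bound is attained).


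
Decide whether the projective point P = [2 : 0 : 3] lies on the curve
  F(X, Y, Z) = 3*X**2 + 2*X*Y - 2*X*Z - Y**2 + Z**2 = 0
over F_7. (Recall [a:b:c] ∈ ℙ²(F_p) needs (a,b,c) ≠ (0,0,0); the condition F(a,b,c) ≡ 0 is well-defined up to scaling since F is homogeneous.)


F(2,0,3) ≡ 2 (mod 7); P is NOT on the curve.

Evaluate F(2, 0, 3) term-by-term (mod 7).
  3*X**2 ↦ 3·4·1·1 = 12
  2*X*Y ↦ 2·2·0·1 = 0
  -2*X*Z ↦ -2·2·1·3 = -12
  -Y**2 ↦ -1·1·0·1 = 0
  Z**2 ↦ 1·1·1·9 = 9
Sum: F(2, 0, 3) = (12) + (0) + (-12) + (0) + (9) = 9.
Reducing mod 7: 9 ≡ 2 (mod 7).
Since F(a, b, c) ≡ 2 ≠ 0 (mod 7), P does NOT lie on the curve.


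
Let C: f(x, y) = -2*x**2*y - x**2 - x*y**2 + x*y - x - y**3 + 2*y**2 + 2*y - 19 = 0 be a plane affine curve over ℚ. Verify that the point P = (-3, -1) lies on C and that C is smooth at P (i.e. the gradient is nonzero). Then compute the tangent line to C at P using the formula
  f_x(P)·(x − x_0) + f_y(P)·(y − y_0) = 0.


Tangent line at P: -9*x - 32*y - 59 = 0.

Step 1: f(-3, -1) = 0, so P lies on C.
Step 2: partial derivatives
  f_x(x, y) = -4*x*y - 2*x - y**2 + y - 1, f_y(x, y) = -2*x**2 - 2*x*y + x - 3*y**2 + 4*y + 2.
  f_x(P) = -9, f_y(P) = -32 (gradient nonzero, so P is smooth).
Step 3: tangent line at P: -9·(x − -3) + -32·(y − -1) = 0.
Expanding: -9*x - 32*y - 59 = 0.


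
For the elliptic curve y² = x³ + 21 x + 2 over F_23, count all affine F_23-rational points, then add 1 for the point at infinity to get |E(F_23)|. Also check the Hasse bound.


Affine points = {(0, 5), (0, 18), (1, 1), (1, 22), (2, 11), (2, 12), (3, 0), (4, 9), (4, 14), (5, 5), (5, 18), (7, 3), (7, 20), (9, 0), (10, 4), (10, 19), (11, 0), (12, 2), (12, 21), (14, 2), (14, 21), (15, 9), (15, 14), (16, 8), (16, 15), (18, 5), (18, 18), (20, 2), (20, 21), (22, 7), (22, 16)}; affine count = 31; |E(F_23)| = 32.

Discriminant check: Δ ∝ 4a³ + 27b² = 4·21³ + 27·2² = 4·9261 + 27·4 ≡ 7 (mod 23). Nonzero ⇒ E is nonsingular.
For each x ∈ F_23, compute rhs = x³ + 21·x + 2 mod 23, then count y ∈ F_23 with y² ≡ rhs.
  x = 0: rhs = 2, matching y values: 5, 18 (2 points).
  x = 1: rhs = 1, matching y values: 1, 22 (2 points).
  x = 2: rhs = 6, matching y values: 11, 12 (2 points).
  x = 3: rhs = 0, matching y values: 0 (1 points).
  x = 4: rhs = 12, matching y values: 9, 14 (2 points).
  x = 5: rhs = 2, matching y values: 5, 18 (2 points).
  x = 6: rhs = 22, matching y values: none (0 points).
  x = 7: rhs = 9, matching y values: 3, 20 (2 points).
  x = 8: rhs = 15, matching y values: none (0 points).
  x = 9: rhs = 0, matching y values: 0 (1 points).
  x = 10: rhs = 16, matching y values: 4, 19 (2 points).
  x = 11: rhs = 0, matching y values: 0 (1 points).
  x = 12: rhs = 4, matching y values: 2, 21 (2 points).
  x = 13: rhs = 11, matching y values: none (0 points).
  x = 14: rhs = 4, matching y values: 2, 21 (2 points).
  x = 15: rhs = 12, matching y values: 9, 14 (2 points).
  x = 16: rhs = 18, matching y values: 8, 15 (2 points).
  x = 17: rhs = 5, matching y values: none (0 points).
  x = 18: rhs = 2, matching y values: 5, 18 (2 points).
  x = 19: rhs = 15, matching y values: none (0 points).
  x = 20: rhs = 4, matching y values: 2, 21 (2 points).
  x = 21: rhs = 21, matching y values: none (0 points).
  x = 22: rhs = 3, matching y values: 7, 16 (2 points).
Total affine count: 31.
Full point count |E(F_23)| = 31 + 1 = 32.
Hasse bound: |32 − (23+1)| = |8| = 8 ≤ 2√23 ≈ 9.5917 ✓.


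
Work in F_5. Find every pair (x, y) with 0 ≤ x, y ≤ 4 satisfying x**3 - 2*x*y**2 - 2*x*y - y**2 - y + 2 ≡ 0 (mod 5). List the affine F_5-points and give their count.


Affine F_5-points: {(0, 1), (0, 3), (1, 2), (2, 0), (2, 1), (2, 2), (2, 3), (2, 4), (3, 1), (3, 3)}; count = 10.

For each of the 25 pairs (x, y) ∈ F_5², evaluate f(x, y) mod 5. Record the zeros.
  x = 0: [0↦2, 1↦0, 2↦1, 3↦0, 4↦2]  zeros at y ∈ {1, 3}
  x = 1: [0↦3, 1↦2, 2↦0, 3↦2, 4↦3]  zeros at y ∈ {2}
  x = 2: [0↦0, 1↦0, 2↦0, 3↦0, 4↦0]  zeros at y ∈ {0, 1, 2, 3, 4}
  x = 3: [0↦4, 1↦0, 2↦2, 3↦0, 4↦4]  zeros at y ∈ {1, 3}
  x = 4: [0↦1, 1↦3, 2↦2, 3↦3, 4↦1]  zeros at y ∈ ∅
Collecting zeros: affine points = {(0, 1), (0, 3), (1, 2), (2, 0), (2, 1), (2, 2), (2, 3), (2, 4), (3, 1), (3, 3)}.
Total count |C(F_5)_aff| = 10.


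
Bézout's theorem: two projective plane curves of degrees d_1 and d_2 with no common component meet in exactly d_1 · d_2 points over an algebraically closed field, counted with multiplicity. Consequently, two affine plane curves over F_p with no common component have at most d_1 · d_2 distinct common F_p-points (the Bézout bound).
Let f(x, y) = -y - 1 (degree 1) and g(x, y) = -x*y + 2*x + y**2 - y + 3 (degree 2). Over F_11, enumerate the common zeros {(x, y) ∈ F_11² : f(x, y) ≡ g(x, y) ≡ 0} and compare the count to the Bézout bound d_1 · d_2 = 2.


Common zeros: {(2, 10)}; count = 1; Bézout bound = 2.

deg(f) = 1, deg(g) = 2, so Bézout bound = 2.
Scan x ∈ F_11. For each x, list the y ∈ F_11 with f(x, y) ≡ 0 and those with g(x, y) ≡ 0 (mod 11); the common zeros in that column are the intersection.
  x = 0: f ≡ 0 at y ∈ {10}; g ≡ 0 at y ∈ {6}; common: ∅.
  x = 1: f ≡ 0 at y ∈ {10}; g ≡ 0 at y ∈ ∅; common: ∅.
  x = 2: f ≡ 0 at y ∈ {10}; g ≡ 0 at y ∈ {4, 10}; common: {10}.
  x = 3: f ≡ 0 at y ∈ {10}; g ≡ 0 at y ∈ ∅; common: ∅.
  x = 4: f ≡ 0 at y ∈ {10}; g ≡ 0 at y ∈ {0, 5}; common: ∅.
  x = 5: f ≡ 0 at y ∈ {10}; g ≡ 0 at y ∈ ∅; common: ∅.
  x = 6: f ≡ 0 at y ∈ {10}; g ≡ 0 at y ∈ {9}; common: ∅.
  x = 7: f ≡ 0 at y ∈ {10}; g ≡ 0 at y ∈ ∅; common: ∅.
  x = 8: f ≡ 0 at y ∈ {10}; g ≡ 0 at y ∈ {1, 8}; common: ∅.
  x = 9: f ≡ 0 at y ∈ {10}; g ≡ 0 at y ∈ {3, 7}; common: ∅.
  x = 10: f ≡ 0 at y ∈ {10}; g ≡ 0 at y ∈ ∅; common: ∅.
Collecting: common zeros = {(2, 10)}, so the count is 1.
Comparison with the Bézout bound: 1 ≤ 2 = deg(f)·deg(g), as expected for curves with no common component (the affine F_11-count falls short of the bound because intersections may lie at infinity, over extension fields, or carry multiplicity).


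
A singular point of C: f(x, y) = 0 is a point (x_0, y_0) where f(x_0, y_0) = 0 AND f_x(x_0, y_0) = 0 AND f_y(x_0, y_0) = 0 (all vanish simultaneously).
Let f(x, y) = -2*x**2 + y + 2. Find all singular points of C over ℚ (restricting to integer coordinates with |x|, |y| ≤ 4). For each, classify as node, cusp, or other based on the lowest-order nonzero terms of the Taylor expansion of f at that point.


No singular points in the scanned grid; C is smooth there.

Compute partial derivatives:
  f_x = -4*x.
  f_y = 1.
f_y = 1 is a nonzero constant, so f_y never vanishes: no point (x, y) can satisfy f = f_x = f_y = 0. In particular no (x, y) ∈ {−4, ..., 4}² is singular; the curve is smooth.


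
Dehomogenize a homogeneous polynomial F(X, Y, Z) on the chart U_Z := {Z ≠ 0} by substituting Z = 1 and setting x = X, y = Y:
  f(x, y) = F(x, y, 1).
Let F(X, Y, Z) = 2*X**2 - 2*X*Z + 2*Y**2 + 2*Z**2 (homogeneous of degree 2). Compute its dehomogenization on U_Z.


f(x, y) = 2*x**2 - 2*x + 2*y**2 + 2

On U_Z we set Z = 1. Each monomial c·X^i·Y^j·Z^k in F becomes c·x^i·y^j·1^k = c·x^i·y^j.
Substituting Z = 1: F(X, Y, 1) = 2*x**2 - 2*x + 2*y**2 + 2.
Note: deg(f) ≤ deg(F) = 2; strict inequality happens when F is divisible by Z (lost terms).


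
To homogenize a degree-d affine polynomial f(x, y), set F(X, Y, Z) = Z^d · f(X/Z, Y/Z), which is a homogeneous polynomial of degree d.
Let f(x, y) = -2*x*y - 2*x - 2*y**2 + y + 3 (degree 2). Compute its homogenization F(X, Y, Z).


F(X, Y, Z) = -2*X*Y - 2*X*Z - 2*Y**2 + Y*Z + 3*Z**2

deg(f) = 2.
Substitute x = X/Z, y = Y/Z into f, then multiply by Z^2.
  monomial -2·x^1·y^1 ↦ -2·X^1·Y^1·Z^0.
  monomial -2·x^1·y^0 ↦ -2·X^1·Y^0·Z^1.
  monomial -2·x^0·y^2 ↦ -2·X^0·Y^2·Z^0.
  monomial 1·x^0·y^1 ↦ 1·X^0·Y^1·Z^1.
  monomial 3·x^0·y^0 ↦ 3·X^0·Y^0·Z^2.
Collecting: F(X, Y, Z) = -2*X*Y - 2*X*Z - 2*Y**2 + Y*Z + 3*Z**2.


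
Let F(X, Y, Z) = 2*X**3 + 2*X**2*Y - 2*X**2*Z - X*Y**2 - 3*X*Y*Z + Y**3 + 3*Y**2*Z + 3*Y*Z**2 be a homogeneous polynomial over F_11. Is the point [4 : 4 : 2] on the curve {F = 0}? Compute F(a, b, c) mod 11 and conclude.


F(4,4,2) ≡ 9 (mod 11); P is NOT on the curve.

Evaluate F(4, 4, 2) term-by-term (mod 11).
  2*X**3 ↦ 2·64·1·1 = 128
  2*X**2*Y ↦ 2·16·4·1 = 128
  -2*X**2*Z ↦ -2·16·1·2 = -64
  -X*Y**2 ↦ -1·4·16·1 = -64
  -3*X*Y*Z ↦ -3·4·4·2 = -96
  Y**3 ↦ 1·1·64·1 = 64
  3*Y**2*Z ↦ 3·1·16·2 = 96
  3*Y*Z**2 ↦ 3·1·4·4 = 48
Sum: F(4, 4, 2) = (128) + (128) + (-64) + (-64) + (-96) + (64) + (96) + (48) = 240.
Reducing mod 11: 240 ≡ 9 (mod 11).
Since F(a, b, c) ≡ 9 ≠ 0 (mod 11), P does NOT lie on the curve.


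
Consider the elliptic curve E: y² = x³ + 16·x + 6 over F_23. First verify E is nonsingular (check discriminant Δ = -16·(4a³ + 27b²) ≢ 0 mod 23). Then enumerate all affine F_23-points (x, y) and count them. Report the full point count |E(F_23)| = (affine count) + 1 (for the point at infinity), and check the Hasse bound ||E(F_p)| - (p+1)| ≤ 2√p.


Affine points = {(0, 11), (0, 12), (1, 0), (2, 0), (3, 9), (3, 14), (5, 2), (5, 21), (7, 1), (7, 22), (8, 5), (8, 18), (10, 4), (10, 19), (11, 8), (11, 15), (17, 4), (17, 19), (18, 10), (18, 13), (19, 4), (19, 19), (20, 0), (21, 9), (21, 14), (22, 9), (22, 14)}; affine count = 27; |E(F_23)| = 28.

Discriminant check: Δ ∝ 4a³ + 27b² = 4·16³ + 27·6² = 4·4096 + 27·36 ≡ 14 (mod 23). Nonzero ⇒ E is nonsingular.
For each x ∈ F_23, compute rhs = x³ + 16·x + 6 mod 23, then count y ∈ F_23 with y² ≡ rhs.
  x = 0: rhs = 6, matching y values: 11, 12 (2 points).
  x = 1: rhs = 0, matching y values: 0 (1 points).
  x = 2: rhs = 0, matching y values: 0 (1 points).
  x = 3: rhs = 12, matching y values: 9, 14 (2 points).
  x = 4: rhs = 19, matching y values: none (0 points).
  x = 5: rhs = 4, matching y values: 2, 21 (2 points).
  x = 6: rhs = 19, matching y values: none (0 points).
  x = 7: rhs = 1, matching y values: 1, 22 (2 points).
  x = 8: rhs = 2, matching y values: 5, 18 (2 points).
  x = 9: rhs = 5, matching y values: none (0 points).
  x = 10: rhs = 16, matching y values: 4, 19 (2 points).
  x = 11: rhs = 18, matching y values: 8, 15 (2 points).
  x = 12: rhs = 17, matching y values: none (0 points).
  x = 13: rhs = 19, matching y values: none (0 points).
  x = 14: rhs = 7, matching y values: none (0 points).
  x = 15: rhs = 10, matching y values: none (0 points).
  x = 16: rhs = 11, matching y values: none (0 points).
  x = 17: rhs = 16, matching y values: 4, 19 (2 points).
  x = 18: rhs = 8, matching y values: 10, 13 (2 points).
  x = 19: rhs = 16, matching y values: 4, 19 (2 points).
  x = 20: rhs = 0, matching y values: 0 (1 points).
  x = 21: rhs = 12, matching y values: 9, 14 (2 points).
  x = 22: rhs = 12, matching y values: 9, 14 (2 points).
Total affine count: 27.
Full point count |E(F_23)| = 27 + 1 = 28.
Hasse bound: |28 − (23+1)| = |4| = 4 ≤ 2√23 ≈ 9.5917 ✓.


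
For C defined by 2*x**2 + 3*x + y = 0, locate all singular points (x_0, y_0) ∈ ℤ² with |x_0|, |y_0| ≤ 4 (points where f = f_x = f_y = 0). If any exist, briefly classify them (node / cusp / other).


No singular points in the scanned grid; C is smooth there.

Compute partial derivatives:
  f_x = 4*x + 3.
  f_y = 1.
f_y = 1 is a nonzero constant, so f_y never vanishes: no point (x, y) can satisfy f = f_x = f_y = 0. In particular no (x, y) ∈ {−4, ..., 4}² is singular; the curve is smooth.


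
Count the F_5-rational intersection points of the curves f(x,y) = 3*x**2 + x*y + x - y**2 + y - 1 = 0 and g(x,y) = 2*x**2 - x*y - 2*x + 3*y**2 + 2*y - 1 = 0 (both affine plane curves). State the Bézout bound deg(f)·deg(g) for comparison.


Common zeros: {(2, 2)}; count = 1; Bézout bound = 4.

deg(f) = 2, deg(g) = 2, so Bézout bound = 4.
Scan x ∈ F_5. For each x, list the y ∈ F_5 with f(x, y) ≡ 0 and those with g(x, y) ≡ 0 (mod 5); the common zeros in that column are the intersection.
  x = 0: f ≡ 0 at y ∈ ∅; g ≡ 0 at y ∈ {2, 4}; common: ∅.
  x = 1: f ≡ 0 at y ∈ {3, 4}; g ≡ 0 at y ∈ ∅; common: ∅.
  x = 2: f ≡ 0 at y ∈ {1, 2}; g ≡ 0 at y ∈ {2, 3}; common: {2}.
  x = 3: f ≡ 0 at y ∈ ∅; g ≡ 0 at y ∈ {3, 4}; common: ∅.
  x = 4: f ≡ 0 at y ∈ {1, 4}; g ≡ 0 at y ∈ ∅; common: ∅.
Collecting: common zeros = {(2, 2)}, so the count is 1.
Comparison with the Bézout bound: 1 ≤ 4 = deg(f)·deg(g), as expected for curves with no common component (the affine F_5-count falls short of the bound because intersections may lie at infinity, over extension fields, or carry multiplicity).


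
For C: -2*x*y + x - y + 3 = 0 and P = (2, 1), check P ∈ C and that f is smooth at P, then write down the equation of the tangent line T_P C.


Tangent line at P: -x - 5*y + 7 = 0.

Step 1: f(2, 1) = 0, so P lies on C.
Step 2: partial derivatives
  f_x(x, y) = 1 - 2*y, f_y(x, y) = -2*x - 1.
  f_x(P) = -1, f_y(P) = -5 (gradient nonzero, so P is smooth).
Step 3: tangent line at P: -1·(x − 2) + -5·(y − 1) = 0.
Expanding: -x - 5*y + 7 = 0.


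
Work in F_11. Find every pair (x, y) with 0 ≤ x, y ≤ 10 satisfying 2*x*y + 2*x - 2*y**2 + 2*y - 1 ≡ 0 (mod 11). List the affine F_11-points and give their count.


Affine F_11-points: {(2, 6), (2, 8), (3, 1), (3, 3), (6, 0), (6, 7), (8, 4), (8, 5), (10, 2), (10, 9)}; count = 10.

For each of the 121 pairs (x, y) ∈ F_11², evaluate f(x, y) mod 11. Record the zeros.
  x = 0: [0↦10, 1↦10, 2↦6, 3↦9, 4↦8, 5↦3, 6↦5, 7↦3, 8↦8, 9↦9, 10↦6]  zeros at y ∈ ∅
  x = 1: [0↦1, 1↦3, 2↦1, 3↦6, 4↦7, 5↦4, 6↦8, 7↦8, 8↦4, 9↦7, 10↦6]  zeros at y ∈ ∅
  x = 2: [0↦3, 1↦7, 2↦7, 3↦3, 4↦6, 5↦5, 6↦0, 7↦2, 8↦0, 9↦5, 10↦6]  zeros at y ∈ {6, 8}
  x = 3: [0↦5, 1↦0, 2↦2, 3↦0, 4↦5, 5↦6, 6↦3, 7↦7, 8↦7, 9↦3, 10↦6]  zeros at y ∈ {1, 3}
  x = 4: [0↦7, 1↦4, 2↦8, 3↦8, 4↦4, 5↦7, 6↦6, 7↦1, 8↦3, 9↦1, 10↦6]  zeros at y ∈ ∅
  x = 5: [0↦9, 1↦8, 2↦3, 3↦5, 4↦3, 5↦8, 6↦9, 7↦6, 8↦10, 9↦10, 10↦6]  zeros at y ∈ ∅
  x = 6: [0↦0, 1↦1, 2↦9, 3↦2, 4↦2, 5↦9, 6↦1, 7↦0, 8↦6, 9↦8, 10↦6]  zeros at y ∈ {0, 7}
  x = 7: [0↦2, 1↦5, 2↦4, 3↦10, 4↦1, 5↦10, 6↦4, 7↦5, 8↦2, 9↦6, 10↦6]  zeros at y ∈ ∅
  x = 8: [0↦4, 1↦9, 2↦10, 3↦7, 4↦0, 5↦0, 6↦7, 7↦10, 8↦9, 9↦4, 10↦6]  zeros at y ∈ {4, 5}
  x = 9: [0↦6, 1↦2, 2↦5, 3↦4, 4↦10, 5↦1, 6↦10, 7↦4, 8↦5, 9↦2, 10↦6]  zeros at y ∈ ∅
  x = 10: [0↦8, 1↦6, 2↦0, 3↦1, 4↦9, 5↦2, 6↦2, 7↦9, 8↦1, 9↦0, 10↦6]  zeros at y ∈ {2, 9}
Collecting zeros: affine points = {(2, 6), (2, 8), (3, 1), (3, 3), (6, 0), (6, 7), (8, 4), (8, 5), (10, 2), (10, 9)}.
Total count |C(F_11)_aff| = 10.


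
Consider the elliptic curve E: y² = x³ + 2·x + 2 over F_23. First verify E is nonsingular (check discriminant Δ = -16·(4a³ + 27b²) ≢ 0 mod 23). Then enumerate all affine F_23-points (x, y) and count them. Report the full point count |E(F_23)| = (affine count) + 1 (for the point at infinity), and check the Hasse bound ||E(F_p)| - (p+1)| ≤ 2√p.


Affine points = {(0, 5), (0, 18), (3, 9), (3, 14), (6, 0), (8, 1), (8, 22), (9, 6), (9, 17), (12, 11), (12, 12), (15, 7), (15, 16), (16, 6), (16, 17), (17, 2), (17, 21), (21, 6), (21, 17)}; affine count = 19; |E(F_23)| = 20.

Discriminant check: Δ ∝ 4a³ + 27b² = 4·2³ + 27·2² = 4·8 + 27·4 ≡ 2 (mod 23). Nonzero ⇒ E is nonsingular.
For each x ∈ F_23, compute rhs = x³ + 2·x + 2 mod 23, then count y ∈ F_23 with y² ≡ rhs.
  x = 0: rhs = 2, matching y values: 5, 18 (2 points).
  x = 1: rhs = 5, matching y values: none (0 points).
  x = 2: rhs = 14, matching y values: none (0 points).
  x = 3: rhs = 12, matching y values: 9, 14 (2 points).
  x = 4: rhs = 5, matching y values: none (0 points).
  x = 5: rhs = 22, matching y values: none (0 points).
  x = 6: rhs = 0, matching y values: 0 (1 points).
  x = 7: rhs = 14, matching y values: none (0 points).
  x = 8: rhs = 1, matching y values: 1, 22 (2 points).
  x = 9: rhs = 13, matching y values: 6, 17 (2 points).
  x = 10: rhs = 10, matching y values: none (0 points).
  x = 11: rhs = 21, matching y values: none (0 points).
  x = 12: rhs = 6, matching y values: 11, 12 (2 points).
  x = 13: rhs = 17, matching y values: none (0 points).
  x = 14: rhs = 14, matching y values: none (0 points).
  x = 15: rhs = 3, matching y values: 7, 16 (2 points).
  x = 16: rhs = 13, matching y values: 6, 17 (2 points).
  x = 17: rhs = 4, matching y values: 2, 21 (2 points).
  x = 18: rhs = 5, matching y values: none (0 points).
  x = 19: rhs = 22, matching y values: none (0 points).
  x = 20: rhs = 15, matching y values: none (0 points).
  x = 21: rhs = 13, matching y values: 6, 17 (2 points).
  x = 22: rhs = 22, matching y values: none (0 points).
Total affine count: 19.
Full point count |E(F_23)| = 19 + 1 = 20.
Hasse bound: |20 − (23+1)| = |-4| = 4 ≤ 2√23 ≈ 9.5917 ✓.


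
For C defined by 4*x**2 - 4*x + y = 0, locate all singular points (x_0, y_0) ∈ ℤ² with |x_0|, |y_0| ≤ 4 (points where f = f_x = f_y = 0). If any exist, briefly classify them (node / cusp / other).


No singular points in the scanned grid; C is smooth there.

Compute partial derivatives:
  f_x = 8*x - 4.
  f_y = 1.
f_y = 1 is a nonzero constant, so f_y never vanishes: no point (x, y) can satisfy f = f_x = f_y = 0. In particular no (x, y) ∈ {−4, ..., 4}² is singular; the curve is smooth.


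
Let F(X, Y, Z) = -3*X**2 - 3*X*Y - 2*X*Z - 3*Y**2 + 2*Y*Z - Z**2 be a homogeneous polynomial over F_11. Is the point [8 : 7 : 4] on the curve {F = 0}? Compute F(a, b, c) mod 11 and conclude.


F(8,7,4) ≡ 8 (mod 11); P is NOT on the curve.

Evaluate F(8, 7, 4) term-by-term (mod 11).
  -3*X**2 ↦ -3·64·1·1 = -192
  -3*X*Y ↦ -3·8·7·1 = -168
  -2*X*Z ↦ -2·8·1·4 = -64
  -3*Y**2 ↦ -3·1·49·1 = -147
  2*Y*Z ↦ 2·1·7·4 = 56
  -Z**2 ↦ -1·1·1·16 = -16
Sum: F(8, 7, 4) = (-192) + (-168) + (-64) + (-147) + (56) + (-16) = -531.
Reducing mod 11: -531 ≡ 8 (mod 11).
Since F(a, b, c) ≡ 8 ≠ 0 (mod 11), P does NOT lie on the curve.


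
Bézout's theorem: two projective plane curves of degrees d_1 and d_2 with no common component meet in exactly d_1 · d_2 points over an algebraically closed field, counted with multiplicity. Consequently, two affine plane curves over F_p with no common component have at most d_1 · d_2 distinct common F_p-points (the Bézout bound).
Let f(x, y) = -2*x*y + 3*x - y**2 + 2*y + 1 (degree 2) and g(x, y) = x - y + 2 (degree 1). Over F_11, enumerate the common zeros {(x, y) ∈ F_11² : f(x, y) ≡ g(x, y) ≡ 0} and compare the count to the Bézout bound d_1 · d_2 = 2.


Common zeros: ∅; count = 0; Bézout bound = 2.

deg(f) = 2, deg(g) = 1, so Bézout bound = 2.
Scan x ∈ F_11. For each x, list the y ∈ F_11 with f(x, y) ≡ 0 and those with g(x, y) ≡ 0 (mod 11); the common zeros in that column are the intersection.
  x = 0: f ≡ 0 at y ∈ ∅; g ≡ 0 at y ∈ {2}; common: ∅.
  x = 1: f ≡ 0 at y ∈ {2, 9}; g ≡ 0 at y ∈ {3}; common: ∅.
  x = 2: f ≡ 0 at y ∈ ∅; g ≡ 0 at y ∈ {4}; common: ∅.
  x = 3: f ≡ 0 at y ∈ {3, 4}; g ≡ 0 at y ∈ {5}; common: ∅.
  x = 4: f ≡ 0 at y ∈ {8}; g ≡ 0 at y ∈ {6}; common: ∅.
  x = 5: f ≡ 0 at y ∈ ∅; g ≡ 0 at y ∈ {7}; common: ∅.
  x = 6: f ≡ 0 at y ∈ {6}; g ≡ 0 at y ∈ {8}; common: ∅.
  x = 7: f ≡ 0 at y ∈ {0, 10}; g ≡ 0 at y ∈ {9}; common: ∅.
  x = 8: f ≡ 0 at y ∈ ∅; g ≡ 0 at y ∈ {10}; common: ∅.
  x = 9: f ≡ 0 at y ∈ {1, 5}; g ≡ 0 at y ∈ {0}; common: ∅.
  x = 10: f ≡ 0 at y ∈ ∅; g ≡ 0 at y ∈ {1}; common: ∅.
Collecting: common zeros = ∅, so the count is 0.
Comparison with the Bézout bound: 0 ≤ 2 = deg(f)·deg(g), as expected for curves with no common component (the affine F_11-count falls short of the bound because intersections may lie at infinity, over extension fields, or carry multiplicity).
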